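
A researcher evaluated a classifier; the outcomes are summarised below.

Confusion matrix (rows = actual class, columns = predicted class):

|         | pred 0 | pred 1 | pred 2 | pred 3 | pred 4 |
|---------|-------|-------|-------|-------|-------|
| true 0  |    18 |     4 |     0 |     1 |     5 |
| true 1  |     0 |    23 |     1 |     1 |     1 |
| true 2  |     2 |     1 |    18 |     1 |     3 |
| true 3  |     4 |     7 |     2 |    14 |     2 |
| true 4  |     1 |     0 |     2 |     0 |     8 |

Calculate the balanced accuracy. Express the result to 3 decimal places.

0.692

Balanced accuracy = mean of per-class recall.
  0: recall = 18/28 = 0.6429
  1: recall = 23/26 = 0.8846
  2: recall = 18/25 = 0.7200
  3: recall = 14/29 = 0.4828
  4: recall = 8/11 = 0.7273
Mean = (0.6429 + 0.8846 + 0.7200 + 0.4828 + 0.7273) / 5 = 0.692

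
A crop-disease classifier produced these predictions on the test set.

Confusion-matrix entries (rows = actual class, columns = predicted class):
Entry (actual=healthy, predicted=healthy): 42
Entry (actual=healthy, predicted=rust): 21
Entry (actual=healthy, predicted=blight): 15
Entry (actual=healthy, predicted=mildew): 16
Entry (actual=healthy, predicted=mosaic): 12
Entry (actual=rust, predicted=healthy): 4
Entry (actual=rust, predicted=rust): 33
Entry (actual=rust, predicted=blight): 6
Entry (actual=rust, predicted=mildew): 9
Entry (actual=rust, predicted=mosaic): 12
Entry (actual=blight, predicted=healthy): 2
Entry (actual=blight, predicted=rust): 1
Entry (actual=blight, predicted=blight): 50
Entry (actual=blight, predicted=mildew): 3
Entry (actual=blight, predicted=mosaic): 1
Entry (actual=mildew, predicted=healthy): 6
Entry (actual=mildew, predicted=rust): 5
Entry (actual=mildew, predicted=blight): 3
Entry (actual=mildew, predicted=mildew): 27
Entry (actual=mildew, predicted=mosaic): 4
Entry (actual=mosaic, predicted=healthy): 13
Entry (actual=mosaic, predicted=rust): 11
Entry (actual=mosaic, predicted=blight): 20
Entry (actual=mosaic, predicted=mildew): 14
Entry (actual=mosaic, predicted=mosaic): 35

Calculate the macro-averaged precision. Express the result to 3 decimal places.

Per-class precision (TP/(TP+FP)):
  healthy: TP=42, FP=4+2+6+13=25 → 42/67 = 0.6269
  rust: TP=33, FP=21+1+5+11=38 → 33/71 = 0.4648
  blight: TP=50, FP=15+6+3+20=44 → 50/94 = 0.5319
  mildew: TP=27, FP=16+9+3+14=42 → 27/69 = 0.3913
  mosaic: TP=35, FP=12+12+1+4=29 → 35/64 = 0.5469
Macro-precision = mean = (0.6269 + 0.4648 + 0.5319 + 0.3913 + 0.5469) / 5 = 0.512

0.512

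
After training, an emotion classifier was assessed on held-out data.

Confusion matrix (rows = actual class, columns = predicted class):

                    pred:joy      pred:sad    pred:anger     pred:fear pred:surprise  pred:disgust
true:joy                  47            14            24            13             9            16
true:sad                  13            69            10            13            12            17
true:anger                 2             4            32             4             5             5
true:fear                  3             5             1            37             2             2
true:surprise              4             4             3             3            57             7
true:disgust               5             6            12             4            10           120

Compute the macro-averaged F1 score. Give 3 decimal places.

Per-class F1 score (2·TP/(2·TP+FP+FN)):
  joy: TP=47, FP=13+2+3+4+5=27, FN=14+24+13+9+16=76 → 94/197 = 0.4772
  sad: TP=69, FP=14+4+5+4+6=33, FN=13+10+13+12+17=65 → 138/236 = 0.5847
  anger: TP=32, FP=24+10+1+3+12=50, FN=2+4+4+5+5=20 → 64/134 = 0.4776
  fear: TP=37, FP=13+13+4+3+4=37, FN=3+5+1+2+2=13 → 74/124 = 0.5968
  surprise: TP=57, FP=9+12+5+2+10=38, FN=4+4+3+3+7=21 → 114/173 = 0.6590
  disgust: TP=120, FP=16+17+5+2+7=47, FN=5+6+12+4+10=37 → 240/324 = 0.7407
Macro-F1 score = mean = (0.4772 + 0.5847 + 0.4776 + 0.5968 + 0.6590 + 0.7407) / 6 = 0.589

0.589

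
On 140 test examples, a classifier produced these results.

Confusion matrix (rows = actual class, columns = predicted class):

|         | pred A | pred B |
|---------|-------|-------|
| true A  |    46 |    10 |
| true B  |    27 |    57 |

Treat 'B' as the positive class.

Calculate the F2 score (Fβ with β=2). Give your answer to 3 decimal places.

0.707

Fβ = (1+β²)·TP / ((1+β²)·TP + β²·FN + FP), with β²=4
= 5·57 / (5·57 + 4·27 + 10) = 0.707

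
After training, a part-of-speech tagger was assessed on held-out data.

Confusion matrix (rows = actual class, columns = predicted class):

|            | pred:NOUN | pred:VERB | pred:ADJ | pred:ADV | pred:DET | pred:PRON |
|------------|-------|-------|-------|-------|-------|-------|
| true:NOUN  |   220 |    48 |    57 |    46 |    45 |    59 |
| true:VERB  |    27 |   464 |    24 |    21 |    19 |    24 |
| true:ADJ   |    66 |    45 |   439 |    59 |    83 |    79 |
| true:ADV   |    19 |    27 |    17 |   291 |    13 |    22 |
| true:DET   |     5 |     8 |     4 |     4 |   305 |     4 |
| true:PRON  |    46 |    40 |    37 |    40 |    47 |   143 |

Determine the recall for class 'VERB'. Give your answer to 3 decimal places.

0.801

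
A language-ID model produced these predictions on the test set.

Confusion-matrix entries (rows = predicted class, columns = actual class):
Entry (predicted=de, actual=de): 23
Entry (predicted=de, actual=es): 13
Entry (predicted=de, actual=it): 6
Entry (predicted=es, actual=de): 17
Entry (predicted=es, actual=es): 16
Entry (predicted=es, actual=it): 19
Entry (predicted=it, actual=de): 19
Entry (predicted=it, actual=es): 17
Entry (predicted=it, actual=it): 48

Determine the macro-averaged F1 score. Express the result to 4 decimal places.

Per-class F1 score (2·TP/(2·TP+FP+FN)):
  de: TP=23, FP=13+6=19, FN=17+19=36 → 46/101 = 0.45545
  es: TP=16, FP=17+19=36, FN=13+17=30 → 32/98 = 0.32653
  it: TP=48, FP=19+17=36, FN=6+19=25 → 96/157 = 0.61146
Macro-F1 score = mean = (0.45545 + 0.32653 + 0.61146) / 3 = 0.4645

0.4645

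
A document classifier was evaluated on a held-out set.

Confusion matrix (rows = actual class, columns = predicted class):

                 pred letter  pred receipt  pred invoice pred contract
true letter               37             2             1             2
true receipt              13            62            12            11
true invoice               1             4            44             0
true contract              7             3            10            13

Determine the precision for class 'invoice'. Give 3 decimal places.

One-vs-rest for 'invoice': TP = diagonal; FP = other classes predicted 'invoice'; FN = 'invoice' predicted as other.
precision = TP/(TP+FP).
invoice: TP=44, FP=1+12+10=23 → 44/67 = 0.6567

0.657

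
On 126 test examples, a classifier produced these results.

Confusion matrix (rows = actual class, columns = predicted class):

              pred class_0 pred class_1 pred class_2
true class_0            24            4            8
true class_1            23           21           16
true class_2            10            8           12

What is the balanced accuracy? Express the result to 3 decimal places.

0.472

Balanced accuracy = mean of per-class recall.
  class_0: recall = 24/36 = 0.6667
  class_1: recall = 21/60 = 0.3500
  class_2: recall = 12/30 = 0.4000
Mean = (0.6667 + 0.3500 + 0.4000) / 3 = 0.472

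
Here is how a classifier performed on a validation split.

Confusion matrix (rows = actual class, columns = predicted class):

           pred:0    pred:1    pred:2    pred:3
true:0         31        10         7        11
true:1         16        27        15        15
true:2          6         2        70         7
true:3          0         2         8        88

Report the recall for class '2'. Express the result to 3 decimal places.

recall = TP/(TP+FN).
2: TP=70, FN=6+2+7=15 → 70/85 = 0.8235

0.824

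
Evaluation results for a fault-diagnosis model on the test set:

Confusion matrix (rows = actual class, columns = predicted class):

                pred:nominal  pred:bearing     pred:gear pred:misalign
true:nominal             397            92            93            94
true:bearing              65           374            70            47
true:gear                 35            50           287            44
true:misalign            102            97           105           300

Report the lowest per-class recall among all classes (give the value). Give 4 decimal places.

0.4967

Per-class recall (TP/(TP+FN)):
  nominal: TP=397, FN=92+93+94=279 → 397/676 = 0.58728
  bearing: TP=374, FN=65+70+47=182 → 374/556 = 0.67266
  gear: TP=287, FN=35+50+44=129 → 287/416 = 0.68990
  misalign: TP=300, FN=102+97+105=304 → 300/604 = 0.49669
Lowest is class 'misalign' with recall = 0.4967.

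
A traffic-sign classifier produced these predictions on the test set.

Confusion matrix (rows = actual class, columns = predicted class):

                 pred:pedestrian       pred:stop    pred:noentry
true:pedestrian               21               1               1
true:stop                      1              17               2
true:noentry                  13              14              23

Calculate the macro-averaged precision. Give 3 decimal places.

0.672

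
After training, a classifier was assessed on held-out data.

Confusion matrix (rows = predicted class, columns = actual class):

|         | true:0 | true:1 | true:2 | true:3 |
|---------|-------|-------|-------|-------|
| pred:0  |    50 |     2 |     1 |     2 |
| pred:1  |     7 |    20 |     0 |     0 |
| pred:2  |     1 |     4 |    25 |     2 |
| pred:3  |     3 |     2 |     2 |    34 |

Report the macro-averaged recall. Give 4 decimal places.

0.8304

Per-class recall (TP/(TP+FN)):
  0: TP=50, FN=7+1+3=11 → 50/61 = 0.81967
  1: TP=20, FN=2+4+2=8 → 20/28 = 0.71429
  2: TP=25, FN=1+0+2=3 → 25/28 = 0.89286
  3: TP=34, FN=2+0+2=4 → 34/38 = 0.89474
Macro-recall = mean = (0.81967 + 0.71429 + 0.89286 + 0.89474) / 4 = 0.8304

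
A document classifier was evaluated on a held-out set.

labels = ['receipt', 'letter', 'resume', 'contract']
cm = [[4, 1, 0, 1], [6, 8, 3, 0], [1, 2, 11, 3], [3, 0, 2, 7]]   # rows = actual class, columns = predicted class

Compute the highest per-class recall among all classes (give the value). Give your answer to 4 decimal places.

0.6667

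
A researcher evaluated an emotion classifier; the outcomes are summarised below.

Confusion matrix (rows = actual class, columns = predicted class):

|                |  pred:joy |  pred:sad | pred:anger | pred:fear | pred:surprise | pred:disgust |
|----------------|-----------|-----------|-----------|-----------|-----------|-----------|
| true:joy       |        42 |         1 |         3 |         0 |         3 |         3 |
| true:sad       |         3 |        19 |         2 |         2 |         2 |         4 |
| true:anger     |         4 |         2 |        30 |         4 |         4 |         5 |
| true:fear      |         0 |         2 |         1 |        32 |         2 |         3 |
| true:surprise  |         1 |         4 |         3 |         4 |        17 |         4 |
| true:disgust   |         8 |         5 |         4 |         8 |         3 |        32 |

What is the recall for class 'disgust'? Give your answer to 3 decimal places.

Treat 'disgust' as positive and all other classes as negative.
recall = TP/(TP+FN).
disgust: TP=32, FN=8+5+4+8+3=28 → 32/60 = 0.5333

0.533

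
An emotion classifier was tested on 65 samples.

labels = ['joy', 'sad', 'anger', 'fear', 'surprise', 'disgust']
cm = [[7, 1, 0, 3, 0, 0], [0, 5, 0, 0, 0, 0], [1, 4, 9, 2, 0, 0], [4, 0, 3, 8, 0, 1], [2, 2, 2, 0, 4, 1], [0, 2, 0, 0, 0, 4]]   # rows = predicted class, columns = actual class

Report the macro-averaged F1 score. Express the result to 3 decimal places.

Per-class F1 score (2·TP/(2·TP+FP+FN)):
  joy: TP=7, FP=1+0+3+0+0=4, FN=0+1+4+2+0=7 → 14/25 = 0.5600
  sad: TP=5, FP=0+0+0+0+0=0, FN=1+4+0+2+2=9 → 10/19 = 0.5263
  anger: TP=9, FP=1+4+2+0+0=7, FN=0+0+3+2+0=5 → 18/30 = 0.6000
  fear: TP=8, FP=4+0+3+0+1=8, FN=3+0+2+0+0=5 → 16/29 = 0.5517
  surprise: TP=4, FP=2+2+2+0+1=7, FN=0+0+0+0+0=0 → 8/15 = 0.5333
  disgust: TP=4, FP=0+2+0+0+0=2, FN=0+0+0+1+1=2 → 8/12 = 0.6667
Macro-F1 score = mean = (0.5600 + 0.5263 + 0.6000 + 0.5517 + 0.5333 + 0.6667) / 6 = 0.573

0.573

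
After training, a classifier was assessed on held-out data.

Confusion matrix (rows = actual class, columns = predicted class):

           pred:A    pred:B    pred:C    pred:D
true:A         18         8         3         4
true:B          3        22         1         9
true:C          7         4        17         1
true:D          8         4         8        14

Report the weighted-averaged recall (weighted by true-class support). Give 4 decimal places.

Per-class recall (TP/(TP+FN)):
  A: TP=18, FN=8+3+4=15 → 18/33 = 0.54545
  B: TP=22, FN=3+1+9=13 → 22/35 = 0.62857
  C: TP=17, FN=7+4+1=12 → 17/29 = 0.58621
  D: TP=14, FN=8+4+8=20 → 14/34 = 0.41176
Weighted-recall = Σ (supportᵢ/N)·recallᵢ with N=131: (33/131)·0.54545 + (35/131)·0.62857 + (29/131)·0.58621 + (34/131)·0.41176 = 0.5420

0.5420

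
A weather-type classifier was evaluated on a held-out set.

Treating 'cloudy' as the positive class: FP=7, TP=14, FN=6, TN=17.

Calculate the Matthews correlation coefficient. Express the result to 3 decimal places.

MCC = (TP·TN − FP·FN) / √((TP+FP)(TP+FN)(TN+FP)(TN+FN))
Numerator = 14·17 − 7·6 = 196
Denominator = √(21·20·24·23) = √231840 = 481.4977
MCC = 196 / 481.4977 = 0.407

0.407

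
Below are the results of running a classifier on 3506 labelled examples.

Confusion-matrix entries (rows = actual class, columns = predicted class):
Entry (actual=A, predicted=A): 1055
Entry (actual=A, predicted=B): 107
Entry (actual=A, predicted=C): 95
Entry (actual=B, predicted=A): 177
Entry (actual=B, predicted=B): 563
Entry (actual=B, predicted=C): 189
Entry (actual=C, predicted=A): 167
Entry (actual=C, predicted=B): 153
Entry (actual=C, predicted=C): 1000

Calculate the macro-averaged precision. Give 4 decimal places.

Per-class precision (TP/(TP+FP)):
  A: TP=1055, FP=177+167=344 → 1055/1399 = 0.75411
  B: TP=563, FP=107+153=260 → 563/823 = 0.68408
  C: TP=1000, FP=95+189=284 → 1000/1284 = 0.77882
Macro-precision = mean = (0.75411 + 0.68408 + 0.77882) / 3 = 0.7390

0.7390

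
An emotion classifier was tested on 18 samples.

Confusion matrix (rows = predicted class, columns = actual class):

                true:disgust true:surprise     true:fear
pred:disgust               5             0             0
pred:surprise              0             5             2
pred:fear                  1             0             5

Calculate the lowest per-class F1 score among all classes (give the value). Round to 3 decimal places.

Per-class F1 score (2·TP/(2·TP+FP+FN)):
  disgust: TP=5, FP=0+0=0, FN=0+1=1 → 10/11 = 0.9091
  surprise: TP=5, FP=0+2=2, FN=0+0=0 → 10/12 = 0.8333
  fear: TP=5, FP=1+0=1, FN=0+2=2 → 10/13 = 0.7692
Lowest is class 'fear' with F1 score = 0.769.

0.769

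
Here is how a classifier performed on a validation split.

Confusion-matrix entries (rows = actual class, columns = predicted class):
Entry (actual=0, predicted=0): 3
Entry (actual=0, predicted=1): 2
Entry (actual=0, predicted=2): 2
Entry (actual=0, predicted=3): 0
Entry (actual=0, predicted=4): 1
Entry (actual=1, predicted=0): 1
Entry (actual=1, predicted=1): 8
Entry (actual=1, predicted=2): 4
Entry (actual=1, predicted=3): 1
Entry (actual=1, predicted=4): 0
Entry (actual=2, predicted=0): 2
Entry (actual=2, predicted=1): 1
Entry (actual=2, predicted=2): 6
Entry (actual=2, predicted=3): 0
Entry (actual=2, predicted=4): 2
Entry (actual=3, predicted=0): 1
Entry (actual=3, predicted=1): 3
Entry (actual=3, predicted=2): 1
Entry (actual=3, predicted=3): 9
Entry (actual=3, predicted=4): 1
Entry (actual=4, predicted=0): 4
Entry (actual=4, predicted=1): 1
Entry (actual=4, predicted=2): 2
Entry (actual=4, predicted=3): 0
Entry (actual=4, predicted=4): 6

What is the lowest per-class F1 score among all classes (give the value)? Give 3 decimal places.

Per-class F1 score (2·TP/(2·TP+FP+FN)):
  0: TP=3, FP=1+2+1+4=8, FN=2+2+0+1=5 → 6/19 = 0.3158
  1: TP=8, FP=2+1+3+1=7, FN=1+4+1+0=6 → 16/29 = 0.5517
  2: TP=6, FP=2+4+1+2=9, FN=2+1+0+2=5 → 12/26 = 0.4615
  3: TP=9, FP=0+1+0+0=1, FN=1+3+1+1=6 → 18/25 = 0.7200
  4: TP=6, FP=1+0+2+1=4, FN=4+1+2+0=7 → 12/23 = 0.5217
Lowest is class '0' with F1 score = 0.316.

0.316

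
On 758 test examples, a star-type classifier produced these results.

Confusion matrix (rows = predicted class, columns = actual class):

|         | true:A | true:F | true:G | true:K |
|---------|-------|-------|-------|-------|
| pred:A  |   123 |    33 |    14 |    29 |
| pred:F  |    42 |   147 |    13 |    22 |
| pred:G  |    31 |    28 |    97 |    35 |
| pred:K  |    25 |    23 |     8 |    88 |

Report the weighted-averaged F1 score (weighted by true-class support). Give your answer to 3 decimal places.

0.599

Per-class F1 score (2·TP/(2·TP+FP+FN)):
  A: TP=123, FP=33+14+29=76, FN=42+31+25=98 → 246/420 = 0.5857
  F: TP=147, FP=42+13+22=77, FN=33+28+23=84 → 294/455 = 0.6462
  G: TP=97, FP=31+28+35=94, FN=14+13+8=35 → 194/323 = 0.6006
  K: TP=88, FP=25+23+8=56, FN=29+22+35=86 → 176/318 = 0.5535
Weighted-F1 score = Σ (supportᵢ/N)·F1 scoreᵢ with N=758: (221/758)·0.5857 + (231/758)·0.6462 + (132/758)·0.6006 + (174/758)·0.5535 = 0.599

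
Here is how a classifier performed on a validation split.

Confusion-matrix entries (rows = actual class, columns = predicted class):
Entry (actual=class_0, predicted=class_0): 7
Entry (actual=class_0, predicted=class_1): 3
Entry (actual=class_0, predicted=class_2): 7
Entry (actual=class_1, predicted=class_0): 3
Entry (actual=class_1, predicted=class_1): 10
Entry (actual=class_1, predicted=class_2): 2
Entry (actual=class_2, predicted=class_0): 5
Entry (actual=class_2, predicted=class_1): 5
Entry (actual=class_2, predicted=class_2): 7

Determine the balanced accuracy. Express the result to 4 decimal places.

0.4967

Balanced accuracy = mean of per-class recall.
  class_0: recall = 7/17 = 0.41176
  class_1: recall = 10/15 = 0.66667
  class_2: recall = 7/17 = 0.41176
Mean = (0.41176 + 0.66667 + 0.41176) / 3 = 0.4967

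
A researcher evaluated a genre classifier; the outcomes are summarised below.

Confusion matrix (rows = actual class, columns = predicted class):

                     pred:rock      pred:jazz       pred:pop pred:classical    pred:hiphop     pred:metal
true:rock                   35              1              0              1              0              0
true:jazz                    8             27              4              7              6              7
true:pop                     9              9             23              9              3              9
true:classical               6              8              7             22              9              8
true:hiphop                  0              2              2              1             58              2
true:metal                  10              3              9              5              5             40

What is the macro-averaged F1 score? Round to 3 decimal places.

Per-class F1 score (2·TP/(2·TP+FP+FN)):
  rock: TP=35, FP=8+9+6+0+10=33, FN=1+0+1+0+0=2 → 70/105 = 0.6667
  jazz: TP=27, FP=1+9+8+2+3=23, FN=8+4+7+6+7=32 → 54/109 = 0.4954
  pop: TP=23, FP=0+4+7+2+9=22, FN=9+9+9+3+9=39 → 46/107 = 0.4299
  classical: TP=22, FP=1+7+9+1+5=23, FN=6+8+7+9+8=38 → 44/105 = 0.4190
  hiphop: TP=58, FP=0+6+3+9+5=23, FN=0+2+2+1+2=7 → 116/146 = 0.7945
  metal: TP=40, FP=0+7+9+8+2=26, FN=10+3+9+5+5=32 → 80/138 = 0.5797
Macro-F1 score = mean = (0.6667 + 0.4954 + 0.4299 + 0.4190 + 0.7945 + 0.5797) / 6 = 0.564

0.564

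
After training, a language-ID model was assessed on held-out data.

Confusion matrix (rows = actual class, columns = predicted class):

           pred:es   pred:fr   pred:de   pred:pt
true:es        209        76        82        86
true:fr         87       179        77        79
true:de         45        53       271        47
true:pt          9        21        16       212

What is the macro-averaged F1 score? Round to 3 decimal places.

0.562

Per-class F1 score (2·TP/(2·TP+FP+FN)):
  es: TP=209, FP=87+45+9=141, FN=76+82+86=244 → 418/803 = 0.5205
  fr: TP=179, FP=76+53+21=150, FN=87+77+79=243 → 358/751 = 0.4767
  de: TP=271, FP=82+77+16=175, FN=45+53+47=145 → 542/862 = 0.6288
  pt: TP=212, FP=86+79+47=212, FN=9+21+16=46 → 424/682 = 0.6217
Macro-F1 score = mean = (0.5205 + 0.4767 + 0.6288 + 0.6217) / 4 = 0.562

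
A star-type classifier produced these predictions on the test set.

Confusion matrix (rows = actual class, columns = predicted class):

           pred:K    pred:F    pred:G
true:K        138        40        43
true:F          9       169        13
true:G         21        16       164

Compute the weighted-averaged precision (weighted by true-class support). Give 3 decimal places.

Per-class precision (TP/(TP+FP)):
  K: TP=138, FP=9+21=30 → 138/168 = 0.8214
  F: TP=169, FP=40+16=56 → 169/225 = 0.7511
  G: TP=164, FP=43+13=56 → 164/220 = 0.7455
Weighted-precision = Σ (supportᵢ/N)·precisionᵢ with N=613: (221/613)·0.8214 + (191/613)·0.7511 + (201/613)·0.7455 = 0.775

0.775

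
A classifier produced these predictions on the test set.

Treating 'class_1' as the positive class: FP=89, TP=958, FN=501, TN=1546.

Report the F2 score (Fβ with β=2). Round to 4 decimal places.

0.6959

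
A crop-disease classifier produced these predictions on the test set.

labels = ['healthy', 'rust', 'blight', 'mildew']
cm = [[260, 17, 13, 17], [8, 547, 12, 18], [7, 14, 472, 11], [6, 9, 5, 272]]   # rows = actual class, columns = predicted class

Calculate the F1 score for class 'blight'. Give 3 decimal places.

0.938

F1 score = 2·TP/(2·TP+FP+FN).
blight: TP=472, FP=13+12+5=30, FN=7+14+11=32 → 944/1006 = 0.9384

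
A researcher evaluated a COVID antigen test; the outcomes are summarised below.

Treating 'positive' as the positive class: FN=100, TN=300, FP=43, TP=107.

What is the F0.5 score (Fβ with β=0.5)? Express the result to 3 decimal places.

Fβ = (1+β²)·TP / ((1+β²)·TP + β²·FN + FP), with β²=1/4
= 1.25·107 / (1.25·107 + 0.25·100 + 43) = 0.663

0.663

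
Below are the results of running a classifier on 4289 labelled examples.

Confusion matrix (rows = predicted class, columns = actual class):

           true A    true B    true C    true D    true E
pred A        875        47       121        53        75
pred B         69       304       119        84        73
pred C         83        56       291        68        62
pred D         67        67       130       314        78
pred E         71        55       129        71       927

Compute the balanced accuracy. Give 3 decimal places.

0.598

Balanced accuracy = mean of per-class recall.
  A: recall = 875/1165 = 0.7511
  B: recall = 304/529 = 0.5747
  C: recall = 291/790 = 0.3684
  D: recall = 314/590 = 0.5322
  E: recall = 927/1215 = 0.7630
Mean = (0.7511 + 0.5747 + 0.3684 + 0.5322 + 0.7630) / 5 = 0.598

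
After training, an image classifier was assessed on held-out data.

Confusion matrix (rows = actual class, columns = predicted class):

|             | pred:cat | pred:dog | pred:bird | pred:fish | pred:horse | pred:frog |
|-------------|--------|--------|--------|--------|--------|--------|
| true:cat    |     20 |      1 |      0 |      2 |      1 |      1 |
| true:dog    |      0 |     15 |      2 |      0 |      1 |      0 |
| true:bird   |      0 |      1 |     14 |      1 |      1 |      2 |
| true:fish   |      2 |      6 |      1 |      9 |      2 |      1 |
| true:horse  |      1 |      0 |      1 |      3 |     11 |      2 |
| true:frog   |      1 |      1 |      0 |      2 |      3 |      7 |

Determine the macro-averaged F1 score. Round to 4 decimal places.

0.6457

Per-class F1 score (2·TP/(2·TP+FP+FN)):
  cat: TP=20, FP=0+0+2+1+1=4, FN=1+0+2+1+1=5 → 40/49 = 0.81633
  dog: TP=15, FP=1+1+6+0+1=9, FN=0+2+0+1+0=3 → 30/42 = 0.71429
  bird: TP=14, FP=0+2+1+1+0=4, FN=0+1+1+1+2=5 → 28/37 = 0.75676
  fish: TP=9, FP=2+0+1+3+2=8, FN=2+6+1+2+1=12 → 18/38 = 0.47368
  horse: TP=11, FP=1+1+1+2+3=8, FN=1+0+1+3+2=7 → 22/37 = 0.59459
  frog: TP=7, FP=1+0+2+1+2=6, FN=1+1+0+2+3=7 → 14/27 = 0.51852
Macro-F1 score = mean = (0.81633 + 0.71429 + 0.75676 + 0.47368 + 0.59459 + 0.51852) / 6 = 0.6457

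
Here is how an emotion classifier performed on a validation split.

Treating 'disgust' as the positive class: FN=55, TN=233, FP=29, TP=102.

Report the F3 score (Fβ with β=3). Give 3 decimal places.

Fβ = (1+β²)·TP / ((1+β²)·TP + β²·FN + FP), with β²=9
= 10·102 / (10·102 + 9·55 + 29) = 0.661

0.661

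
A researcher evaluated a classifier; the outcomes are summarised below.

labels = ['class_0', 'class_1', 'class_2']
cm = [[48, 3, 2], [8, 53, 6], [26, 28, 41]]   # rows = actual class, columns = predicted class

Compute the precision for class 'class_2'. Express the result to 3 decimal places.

One-vs-rest for 'class_2': TP = diagonal; FP = other classes predicted 'class_2'; FN = 'class_2' predicted as other.
precision = TP/(TP+FP).
class_2: TP=41, FP=2+6=8 → 41/49 = 0.8367

0.837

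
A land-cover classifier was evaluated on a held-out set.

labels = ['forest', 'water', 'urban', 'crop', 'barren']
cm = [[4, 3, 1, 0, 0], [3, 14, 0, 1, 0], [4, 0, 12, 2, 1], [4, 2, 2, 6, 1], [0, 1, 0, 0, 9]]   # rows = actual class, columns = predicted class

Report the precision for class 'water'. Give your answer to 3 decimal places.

0.700

Treat 'water' as positive and all other classes as negative.
precision = TP/(TP+FP).
water: TP=14, FP=3+0+2+1=6 → 14/20 = 0.7000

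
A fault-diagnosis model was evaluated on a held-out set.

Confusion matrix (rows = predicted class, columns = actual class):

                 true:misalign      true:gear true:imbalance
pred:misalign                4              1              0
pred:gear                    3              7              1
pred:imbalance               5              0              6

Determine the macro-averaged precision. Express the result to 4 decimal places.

Per-class precision (TP/(TP+FP)):
  misalign: TP=4, FP=1+0=1 → 4/5 = 0.80000
  gear: TP=7, FP=3+1=4 → 7/11 = 0.63636
  imbalance: TP=6, FP=5+0=5 → 6/11 = 0.54545
Macro-precision = mean = (0.80000 + 0.63636 + 0.54545) / 3 = 0.6606

0.6606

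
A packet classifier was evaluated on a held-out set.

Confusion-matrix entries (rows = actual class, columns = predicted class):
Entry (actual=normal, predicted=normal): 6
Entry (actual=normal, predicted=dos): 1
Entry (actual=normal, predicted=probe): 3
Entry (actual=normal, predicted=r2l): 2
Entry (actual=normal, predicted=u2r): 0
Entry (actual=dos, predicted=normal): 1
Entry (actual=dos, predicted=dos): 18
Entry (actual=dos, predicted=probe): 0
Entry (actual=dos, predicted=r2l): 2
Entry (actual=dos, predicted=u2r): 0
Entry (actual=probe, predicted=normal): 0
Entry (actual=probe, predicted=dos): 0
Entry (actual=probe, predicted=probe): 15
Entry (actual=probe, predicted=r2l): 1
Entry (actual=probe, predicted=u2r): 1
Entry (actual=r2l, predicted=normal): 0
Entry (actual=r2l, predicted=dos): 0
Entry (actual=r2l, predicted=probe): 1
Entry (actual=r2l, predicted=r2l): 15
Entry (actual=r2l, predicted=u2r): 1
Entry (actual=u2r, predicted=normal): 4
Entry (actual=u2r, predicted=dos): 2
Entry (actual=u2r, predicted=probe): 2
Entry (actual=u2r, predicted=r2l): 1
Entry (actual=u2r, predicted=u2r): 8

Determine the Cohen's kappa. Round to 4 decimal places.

0.6699

Observed agreement pₒ = trace/N = 62/84 = 0.73810
Expected agreement pₑ = Σ (rowᵢ·colᵢ)/N² = (12·11 + 21·21 + 17·21 + 17·21 + 17·10)/84² = 0.20649
κ = (pₒ − pₑ)/(1 − pₑ) = (0.73810 − 0.20649)/(1 − 0.20649) = 0.6699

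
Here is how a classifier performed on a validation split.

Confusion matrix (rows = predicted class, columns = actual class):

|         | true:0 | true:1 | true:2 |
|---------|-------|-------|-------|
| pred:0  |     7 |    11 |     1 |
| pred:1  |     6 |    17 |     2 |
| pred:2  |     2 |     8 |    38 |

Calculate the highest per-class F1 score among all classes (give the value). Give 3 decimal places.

0.854

Per-class F1 score (2·TP/(2·TP+FP+FN)):
  0: TP=7, FP=11+1=12, FN=6+2=8 → 14/34 = 0.4118
  1: TP=17, FP=6+2=8, FN=11+8=19 → 34/61 = 0.5574
  2: TP=38, FP=2+8=10, FN=1+2=3 → 76/89 = 0.8539
Highest is class '2' with F1 score = 0.854.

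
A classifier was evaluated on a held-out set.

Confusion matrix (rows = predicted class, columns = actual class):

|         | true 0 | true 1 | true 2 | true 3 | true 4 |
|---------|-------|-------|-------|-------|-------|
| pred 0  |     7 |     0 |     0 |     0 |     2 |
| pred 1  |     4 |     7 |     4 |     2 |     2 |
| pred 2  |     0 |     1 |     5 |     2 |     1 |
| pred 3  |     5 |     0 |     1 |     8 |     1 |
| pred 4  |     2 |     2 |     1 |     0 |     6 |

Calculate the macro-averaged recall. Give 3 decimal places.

0.542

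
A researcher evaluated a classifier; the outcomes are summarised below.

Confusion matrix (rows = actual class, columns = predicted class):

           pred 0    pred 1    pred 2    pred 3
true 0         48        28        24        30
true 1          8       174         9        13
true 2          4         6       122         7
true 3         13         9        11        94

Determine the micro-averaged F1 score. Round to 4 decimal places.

Micro-averaging pools counts across classes: ΣTP=438, ΣFP=162, ΣFN=162.
Micro-F1 score = 2·TP/(2·TP+FP+FN) on pooled counts = 0.7300 (equals overall accuracy in single-label multiclass).

0.7300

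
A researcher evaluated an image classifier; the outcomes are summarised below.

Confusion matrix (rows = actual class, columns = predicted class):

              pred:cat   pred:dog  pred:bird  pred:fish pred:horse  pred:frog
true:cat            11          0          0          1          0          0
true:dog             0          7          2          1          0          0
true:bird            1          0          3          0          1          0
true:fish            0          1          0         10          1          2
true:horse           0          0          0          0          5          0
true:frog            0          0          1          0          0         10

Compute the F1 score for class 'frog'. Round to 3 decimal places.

Take TP from the diagonal, FP from the rest of the 'frog' prediction marginal, FN from the rest of the 'frog' actual marginal.
F1 score = 2·TP/(2·TP+FP+FN).
frog: TP=10, FP=0+0+0+2+0=2, FN=0+0+1+0+0=1 → 20/23 = 0.8696

0.870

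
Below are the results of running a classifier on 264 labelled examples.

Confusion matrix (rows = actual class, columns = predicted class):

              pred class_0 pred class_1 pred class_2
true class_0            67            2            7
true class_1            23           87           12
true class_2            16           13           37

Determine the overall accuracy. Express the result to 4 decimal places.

0.7235

Accuracy = trace / total = (67+87+37=191) / 264 = 191/264 = 0.7235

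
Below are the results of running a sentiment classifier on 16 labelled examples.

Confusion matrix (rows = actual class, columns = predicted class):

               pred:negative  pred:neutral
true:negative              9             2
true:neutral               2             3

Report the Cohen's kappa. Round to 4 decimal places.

0.4182

Observed agreement pₒ = trace/N = 12/16 = 0.75000
Expected agreement pₑ = Σ (rowᵢ·colᵢ)/N² = (11·11 + 5·5)/16² = 0.57031
κ = (pₒ − pₑ)/(1 − pₑ) = (0.75000 − 0.57031)/(1 − 0.57031) = 0.4182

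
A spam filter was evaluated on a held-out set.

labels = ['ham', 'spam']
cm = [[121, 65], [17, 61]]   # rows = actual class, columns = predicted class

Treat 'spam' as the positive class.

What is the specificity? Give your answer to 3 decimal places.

Specificity = TN/(TN+FP) = 121/(121+65) = 0.651

0.651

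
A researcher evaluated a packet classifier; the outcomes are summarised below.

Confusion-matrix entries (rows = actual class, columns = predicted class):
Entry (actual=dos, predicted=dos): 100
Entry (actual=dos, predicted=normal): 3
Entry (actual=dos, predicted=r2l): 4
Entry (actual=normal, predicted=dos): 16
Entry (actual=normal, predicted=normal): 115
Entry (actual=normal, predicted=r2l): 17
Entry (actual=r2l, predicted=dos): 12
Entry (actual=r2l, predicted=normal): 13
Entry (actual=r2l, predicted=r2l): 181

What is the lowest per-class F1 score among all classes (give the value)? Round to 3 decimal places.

0.824

Per-class F1 score (2·TP/(2·TP+FP+FN)):
  dos: TP=100, FP=16+12=28, FN=3+4=7 → 200/235 = 0.8511
  normal: TP=115, FP=3+13=16, FN=16+17=33 → 230/279 = 0.8244
  r2l: TP=181, FP=4+17=21, FN=12+13=25 → 362/408 = 0.8873
Lowest is class 'normal' with F1 score = 0.824.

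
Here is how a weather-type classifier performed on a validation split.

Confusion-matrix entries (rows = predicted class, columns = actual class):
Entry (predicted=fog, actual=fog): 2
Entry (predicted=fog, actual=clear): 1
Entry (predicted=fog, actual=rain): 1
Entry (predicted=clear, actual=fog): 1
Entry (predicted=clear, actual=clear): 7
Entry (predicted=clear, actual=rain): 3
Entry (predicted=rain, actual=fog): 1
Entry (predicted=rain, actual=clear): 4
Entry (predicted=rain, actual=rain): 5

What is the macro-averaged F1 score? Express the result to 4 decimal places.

0.5450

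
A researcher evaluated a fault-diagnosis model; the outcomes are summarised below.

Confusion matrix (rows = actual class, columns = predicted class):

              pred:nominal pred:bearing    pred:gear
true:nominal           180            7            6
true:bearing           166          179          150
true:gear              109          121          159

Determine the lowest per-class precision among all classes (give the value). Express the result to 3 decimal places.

0.396

Per-class precision (TP/(TP+FP)):
  nominal: TP=180, FP=166+109=275 → 180/455 = 0.3956
  bearing: TP=179, FP=7+121=128 → 179/307 = 0.5831
  gear: TP=159, FP=6+150=156 → 159/315 = 0.5048
Lowest is class 'nominal' with precision = 0.396.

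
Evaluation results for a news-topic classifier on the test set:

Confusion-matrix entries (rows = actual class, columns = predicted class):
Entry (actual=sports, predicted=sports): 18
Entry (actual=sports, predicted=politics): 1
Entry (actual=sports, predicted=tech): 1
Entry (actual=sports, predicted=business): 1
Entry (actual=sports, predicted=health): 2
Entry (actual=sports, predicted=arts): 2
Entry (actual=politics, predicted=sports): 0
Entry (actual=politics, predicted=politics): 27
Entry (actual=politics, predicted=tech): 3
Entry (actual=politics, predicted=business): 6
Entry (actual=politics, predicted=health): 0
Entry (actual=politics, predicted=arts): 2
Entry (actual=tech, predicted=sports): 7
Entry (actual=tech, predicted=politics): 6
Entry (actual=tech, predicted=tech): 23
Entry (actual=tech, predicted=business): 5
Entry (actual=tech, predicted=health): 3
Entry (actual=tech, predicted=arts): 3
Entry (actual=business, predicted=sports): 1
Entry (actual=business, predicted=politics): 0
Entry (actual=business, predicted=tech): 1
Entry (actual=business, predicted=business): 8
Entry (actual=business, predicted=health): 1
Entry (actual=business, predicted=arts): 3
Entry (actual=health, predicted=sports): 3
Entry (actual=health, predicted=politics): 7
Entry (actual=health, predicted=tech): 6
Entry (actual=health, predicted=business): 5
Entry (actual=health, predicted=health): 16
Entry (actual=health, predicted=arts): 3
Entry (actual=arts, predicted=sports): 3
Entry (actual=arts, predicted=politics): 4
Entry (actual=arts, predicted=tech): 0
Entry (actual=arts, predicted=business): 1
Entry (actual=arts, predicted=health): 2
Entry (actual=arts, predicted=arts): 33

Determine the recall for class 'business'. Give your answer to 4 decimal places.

0.5714

Treat 'business' as positive and all other classes as negative.
recall = TP/(TP+FN).
business: TP=8, FN=1+0+1+1+3=6 → 8/14 = 0.57143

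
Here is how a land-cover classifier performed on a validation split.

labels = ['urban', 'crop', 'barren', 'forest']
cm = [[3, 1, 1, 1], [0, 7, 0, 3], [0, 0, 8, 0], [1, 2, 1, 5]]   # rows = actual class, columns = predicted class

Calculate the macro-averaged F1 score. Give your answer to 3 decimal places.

0.686

Per-class F1 score (2·TP/(2·TP+FP+FN)):
  urban: TP=3, FP=0+0+1=1, FN=1+1+1=3 → 6/10 = 0.6000
  crop: TP=7, FP=1+0+2=3, FN=0+0+3=3 → 14/20 = 0.7000
  barren: TP=8, FP=1+0+1=2, FN=0+0+0=0 → 16/18 = 0.8889
  forest: TP=5, FP=1+3+0=4, FN=1+2+1=4 → 10/18 = 0.5556
Macro-F1 score = mean = (0.6000 + 0.7000 + 0.8889 + 0.5556) / 4 = 0.686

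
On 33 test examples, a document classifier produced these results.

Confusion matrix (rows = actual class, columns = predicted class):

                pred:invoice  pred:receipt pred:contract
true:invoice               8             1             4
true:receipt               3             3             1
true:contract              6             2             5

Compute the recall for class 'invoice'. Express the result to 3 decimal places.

0.615

One-vs-rest for 'invoice': TP = diagonal; FP = other classes predicted 'invoice'; FN = 'invoice' predicted as other.
recall = TP/(TP+FN).
invoice: TP=8, FN=1+4=5 → 8/13 = 0.6154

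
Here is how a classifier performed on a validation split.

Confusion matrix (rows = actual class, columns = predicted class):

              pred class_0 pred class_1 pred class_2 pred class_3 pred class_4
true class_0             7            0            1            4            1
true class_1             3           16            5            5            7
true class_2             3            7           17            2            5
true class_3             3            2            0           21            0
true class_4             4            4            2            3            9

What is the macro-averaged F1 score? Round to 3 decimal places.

Per-class F1 score (2·TP/(2·TP+FP+FN)):
  class_0: TP=7, FP=3+3+3+4=13, FN=0+1+4+1=6 → 14/33 = 0.4242
  class_1: TP=16, FP=0+7+2+4=13, FN=3+5+5+7=20 → 32/65 = 0.4923
  class_2: TP=17, FP=1+5+0+2=8, FN=3+7+2+5=17 → 34/59 = 0.5763
  class_3: TP=21, FP=4+5+2+3=14, FN=3+2+0+0=5 → 42/61 = 0.6885
  class_4: TP=9, FP=1+7+5+0=13, FN=4+4+2+3=13 → 18/44 = 0.4091
Macro-F1 score = mean = (0.4242 + 0.4923 + 0.5763 + 0.6885 + 0.4091) / 5 = 0.518

0.518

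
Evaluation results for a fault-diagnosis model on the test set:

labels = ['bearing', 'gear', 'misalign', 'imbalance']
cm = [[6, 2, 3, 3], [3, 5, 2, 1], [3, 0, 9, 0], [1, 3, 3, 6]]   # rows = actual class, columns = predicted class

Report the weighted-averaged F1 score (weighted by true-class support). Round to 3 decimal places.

Per-class F1 score (2·TP/(2·TP+FP+FN)):
  bearing: TP=6, FP=3+3+1=7, FN=2+3+3=8 → 12/27 = 0.4444
  gear: TP=5, FP=2+0+3=5, FN=3+2+1=6 → 10/21 = 0.4762
  misalign: TP=9, FP=3+2+3=8, FN=3+0+0=3 → 18/29 = 0.6207
  imbalance: TP=6, FP=3+1+0=4, FN=1+3+3=7 → 12/23 = 0.5217
Weighted-F1 score = Σ (supportᵢ/N)·F1 scoreᵢ with N=50: (14/50)·0.4444 + (11/50)·0.4762 + (12/50)·0.6207 + (13/50)·0.5217 = 0.514

0.514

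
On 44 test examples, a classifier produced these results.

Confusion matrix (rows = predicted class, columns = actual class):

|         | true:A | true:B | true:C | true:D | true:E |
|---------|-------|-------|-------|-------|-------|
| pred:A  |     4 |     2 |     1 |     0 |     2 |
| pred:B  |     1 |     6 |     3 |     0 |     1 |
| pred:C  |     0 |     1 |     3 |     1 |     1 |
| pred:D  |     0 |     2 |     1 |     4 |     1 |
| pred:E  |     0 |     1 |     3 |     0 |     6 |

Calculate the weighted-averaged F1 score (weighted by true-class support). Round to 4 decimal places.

0.5083

Per-class F1 score (2·TP/(2·TP+FP+FN)):
  A: TP=4, FP=2+1+0+2=5, FN=1+0+0+0=1 → 8/14 = 0.57143
  B: TP=6, FP=1+3+0+1=5, FN=2+1+2+1=6 → 12/23 = 0.52174
  C: TP=3, FP=0+1+1+1=3, FN=1+3+1+3=8 → 6/17 = 0.35294
  D: TP=4, FP=0+2+1+1=4, FN=0+0+1+0=1 → 8/13 = 0.61538
  E: TP=6, FP=0+1+3+0=4, FN=2+1+1+1=5 → 12/21 = 0.57143
Weighted-F1 score = Σ (supportᵢ/N)·F1 scoreᵢ with N=44: (5/44)·0.57143 + (12/44)·0.52174 + (11/44)·0.35294 + (5/44)·0.61538 + (11/44)·0.57143 = 0.5083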